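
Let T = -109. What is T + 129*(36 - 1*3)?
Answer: 4148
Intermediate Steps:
T + 129*(36 - 1*3) = -109 + 129*(36 - 1*3) = -109 + 129*(36 - 3) = -109 + 129*33 = -109 + 4257 = 4148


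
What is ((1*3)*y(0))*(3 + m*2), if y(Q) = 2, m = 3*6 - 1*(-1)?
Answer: 246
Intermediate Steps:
m = 19 (m = 18 + 1 = 19)
((1*3)*y(0))*(3 + m*2) = ((1*3)*2)*(3 + 19*2) = (3*2)*(3 + 38) = 6*41 = 246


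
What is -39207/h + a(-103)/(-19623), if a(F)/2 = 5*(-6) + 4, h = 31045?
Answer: -109677803/87028005 ≈ -1.2603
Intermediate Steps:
a(F) = -52 (a(F) = 2*(5*(-6) + 4) = 2*(-30 + 4) = 2*(-26) = -52)
-39207/h + a(-103)/(-19623) = -39207/31045 - 52/(-19623) = -39207*1/31045 - 52*(-1/19623) = -5601/4435 + 52/19623 = -109677803/87028005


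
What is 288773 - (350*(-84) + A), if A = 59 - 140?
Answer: 318254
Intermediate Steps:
A = -81
288773 - (350*(-84) + A) = 288773 - (350*(-84) - 81) = 288773 - (-29400 - 81) = 288773 - 1*(-29481) = 288773 + 29481 = 318254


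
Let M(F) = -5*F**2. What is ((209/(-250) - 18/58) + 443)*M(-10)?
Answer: -6406878/29 ≈ -2.2093e+5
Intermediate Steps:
((209/(-250) - 18/58) + 443)*M(-10) = ((209/(-250) - 18/58) + 443)*(-5*(-10)**2) = ((209*(-1/250) - 18*1/58) + 443)*(-5*100) = ((-209/250 - 9/29) + 443)*(-500) = (-8311/7250 + 443)*(-500) = (3203439/7250)*(-500) = -6406878/29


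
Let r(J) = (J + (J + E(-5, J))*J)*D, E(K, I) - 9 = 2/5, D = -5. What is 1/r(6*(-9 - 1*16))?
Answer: -1/104700 ≈ -9.5511e-6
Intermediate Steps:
E(K, I) = 47/5 (E(K, I) = 9 + 2/5 = 47/5)
r(J) = -5*J - 5*J*(47/5 + J) (r(J) = (J + (J + 47/5)*J)*(-5) = (J + (47/5 + J)*J)*(-5) = (J + J*(47/5 + J))*(-5) = -5*J - 5*J*(47/5 + J))
1/r(6*(-9 - 1*16)) = 1/(-6*(-9 - 1*16)*(52 + 5*(6*(-9 - 1*16)))) = 1/(-6*(-9 - 16)*(52 + 5*(6*(-9 - 16)))) = 1/(-6*(-25)*(52 + 5*(6*(-25)))) = 1/(-1*(-150)*(52 + 5*(-150))) = 1/(-1*(-150)*(52 - 750)) = 1/(-1*(-150)*(-698)) = 1/(-104700) = -1/104700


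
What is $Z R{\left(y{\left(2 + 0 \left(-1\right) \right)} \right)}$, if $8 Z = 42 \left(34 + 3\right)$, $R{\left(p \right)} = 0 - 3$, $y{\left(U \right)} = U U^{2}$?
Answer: $- \frac{2331}{4} \approx -582.75$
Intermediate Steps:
$y{\left(U \right)} = U^{3}$
$R{\left(p \right)} = -3$
$Z = \frac{777}{4}$ ($Z = \frac{42 \left(34 + 3\right)}{8} = \frac{42 \cdot 37}{8} = \frac{1}{8} \cdot 1554 = \frac{777}{4} \approx 194.25$)
$Z R{\left(y{\left(2 + 0 \left(-1\right) \right)} \right)} = \frac{777}{4} \left(-3\right) = - \frac{2331}{4}$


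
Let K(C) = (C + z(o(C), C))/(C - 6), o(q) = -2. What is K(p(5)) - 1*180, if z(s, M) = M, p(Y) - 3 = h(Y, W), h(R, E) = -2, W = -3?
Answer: -902/5 ≈ -180.40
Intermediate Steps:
p(Y) = 1 (p(Y) = 3 - 2 = 1)
K(C) = 2*C/(-6 + C) (K(C) = (C + C)/(C - 6) = (2*C)/(-6 + C) = 2*C/(-6 + C))
K(p(5)) - 1*180 = 2*1/(-6 + 1) - 1*180 = 2*1/(-5) - 180 = 2*1*(-1/5) - 180 = -2/5 - 180 = -902/5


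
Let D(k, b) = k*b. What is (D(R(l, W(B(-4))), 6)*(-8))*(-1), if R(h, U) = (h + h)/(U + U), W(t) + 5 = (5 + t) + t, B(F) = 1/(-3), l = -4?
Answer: 288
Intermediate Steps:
B(F) = -⅓ (B(F) = 1*(-⅓) = -⅓)
W(t) = 2*t (W(t) = -5 + ((5 + t) + t) = -5 + (5 + 2*t) = 2*t)
R(h, U) = h/U (R(h, U) = (2*h)/((2*U)) = (2*h)*(1/(2*U)) = h/U)
D(k, b) = b*k
(D(R(l, W(B(-4))), 6)*(-8))*(-1) = ((6*(-4/(2*(-⅓))))*(-8))*(-1) = ((6*(-4/(-⅔)))*(-8))*(-1) = ((6*(-4*(-3/2)))*(-8))*(-1) = ((6*6)*(-8))*(-1) = (36*(-8))*(-1) = -288*(-1) = 288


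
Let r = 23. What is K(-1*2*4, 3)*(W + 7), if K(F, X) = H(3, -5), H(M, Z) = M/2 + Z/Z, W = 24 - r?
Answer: 20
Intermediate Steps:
W = 1 (W = 24 - 1*23 = 24 - 23 = 1)
H(M, Z) = 1 + M/2 (H(M, Z) = M*(½) + 1 = M/2 + 1 = 1 + M/2)
K(F, X) = 5/2 (K(F, X) = 1 + (½)*3 = 1 + 3/2 = 5/2)
K(-1*2*4, 3)*(W + 7) = 5*(1 + 7)/2 = (5/2)*8 = 20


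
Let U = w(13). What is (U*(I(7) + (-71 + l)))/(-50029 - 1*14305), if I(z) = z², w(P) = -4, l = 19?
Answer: -6/32167 ≈ -0.00018653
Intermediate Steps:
U = -4
(U*(I(7) + (-71 + l)))/(-50029 - 1*14305) = (-4*(7² + (-71 + 19)))/(-50029 - 1*14305) = (-4*(49 - 52))/(-50029 - 14305) = -4*(-3)/(-64334) = 12*(-1/64334) = -6/32167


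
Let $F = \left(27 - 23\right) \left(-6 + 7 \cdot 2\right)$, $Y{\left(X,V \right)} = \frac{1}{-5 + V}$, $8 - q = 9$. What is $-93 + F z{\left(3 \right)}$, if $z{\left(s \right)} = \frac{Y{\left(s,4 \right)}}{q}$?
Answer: $-61$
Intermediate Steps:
$q = -1$ ($q = 8 - 9 = -1$)
$z{\left(s \right)} = 1$ ($z{\left(s \right)} = \frac{1}{\left(-5 + 4\right) \left(-1\right)} = \frac{1}{-1} \left(-1\right) = \left(-1\right) \left(-1\right) = 1$)
$F = 32$ ($F = 4 \left(-6 + 14\right) = 4 \cdot 8 = 32$)
$-93 + F z{\left(3 \right)} = -93 + 32 \cdot 1 = -93 + 32 = -61$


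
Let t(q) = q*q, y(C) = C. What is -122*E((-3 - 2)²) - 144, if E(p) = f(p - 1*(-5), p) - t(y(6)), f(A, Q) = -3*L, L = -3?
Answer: 3150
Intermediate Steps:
t(q) = q²
f(A, Q) = 9 (f(A, Q) = -3*(-3) = 9)
E(p) = -27 (E(p) = 9 - 1*6² = 9 - 1*36 = 9 - 36 = -27)
-122*E((-3 - 2)²) - 144 = -122*(-27) - 144 = 3294 - 144 = 3150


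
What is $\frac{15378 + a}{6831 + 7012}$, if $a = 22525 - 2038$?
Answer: $\frac{35865}{13843} \approx 2.5908$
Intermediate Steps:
$a = 20487$ ($a = 22525 - 2038 = 20487$)
$\frac{15378 + a}{6831 + 7012} = \frac{15378 + 20487}{6831 + 7012} = \frac{35865}{13843}$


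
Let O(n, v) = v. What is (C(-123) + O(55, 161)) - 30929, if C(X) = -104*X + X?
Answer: -18099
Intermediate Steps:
C(X) = -103*X
(C(-123) + O(55, 161)) - 30929 = (-103*(-123) + 161) - 30929 = (12669 + 161) - 30929 = 12830 - 30929 = -18099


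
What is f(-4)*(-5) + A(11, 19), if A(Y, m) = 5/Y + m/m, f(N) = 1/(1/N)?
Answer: 236/11 ≈ 21.455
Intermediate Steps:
f(N) = N
A(Y, m) = 1 + 5/Y (A(Y, m) = 5/Y + 1 = 1 + 5/Y)
f(-4)*(-5) + A(11, 19) = -4*(-5) + (5 + 11)/11 = 20 + (1/11)*16 = 20 + 16/11 = 236/11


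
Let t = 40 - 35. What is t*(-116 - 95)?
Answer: -1055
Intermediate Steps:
t = 5
t*(-116 - 95) = 5*(-116 - 95) = 5*(-211) = -1055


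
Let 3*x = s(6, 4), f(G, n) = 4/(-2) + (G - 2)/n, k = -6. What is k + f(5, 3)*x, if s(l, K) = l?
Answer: -8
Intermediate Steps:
f(G, n) = -2 + (-2 + G)/n (f(G, n) = 4*(-1/2) + (-2 + G)/n = -2 + (-2 + G)/n)
x = 2 (x = (1/3)*6 = 2)
k + f(5, 3)*x = -6 + ((-2 + 5 - 2*3)/3)*2 = -6 + ((-2 + 5 - 6)/3)*2 = -6 + ((1/3)*(-3))*2 = -6 - 1*2 = -6 - 2 = -8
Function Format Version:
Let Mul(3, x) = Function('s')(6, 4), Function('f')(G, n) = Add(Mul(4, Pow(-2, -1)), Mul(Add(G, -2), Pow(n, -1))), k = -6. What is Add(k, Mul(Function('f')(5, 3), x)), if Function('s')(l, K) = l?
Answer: -8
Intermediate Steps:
Function('f')(G, n) = Add(-2, Mul(Pow(n, -1), Add(-2, G))) (Function('f')(G, n) = Add(Mul(4, Rational(-1, 2)), Mul(Add(-2, G), Pow(n, -1))) = Add(-2, Mul(Pow(n, -1), Add(-2, G))))
x = 2 (x = Mul(Rational(1, 3), 6) = 2)
Add(k, Mul(Function('f')(5, 3), x)) = Add(-6, Mul(Mul(Pow(3, -1), Add(-2, 5, Mul(-2, 3))), 2)) = Add(-6, Mul(Mul(Rational(1, 3), Add(-2, 5, -6)), 2)) = Add(-6, Mul(Mul(Rational(1, 3), -3), 2)) = Add(-6, Mul(-1, 2)) = Add(-6, -2) = -8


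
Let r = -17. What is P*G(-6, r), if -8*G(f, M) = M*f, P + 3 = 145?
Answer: -3621/2 ≈ -1810.5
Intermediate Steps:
P = 142 (P = -3 + 145 = 142)
G(f, M) = -M*f/8
P*G(-6, r) = 142*(-⅛*(-17)*(-6)) = 142*(-51/4) = -3621/2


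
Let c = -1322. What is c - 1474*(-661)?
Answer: 972992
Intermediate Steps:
c - 1474*(-661) = -1322 - 1474*(-661) = -1322 + 974314 = 972992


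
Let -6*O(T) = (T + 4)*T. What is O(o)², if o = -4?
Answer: 0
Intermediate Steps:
O(T) = -T*(4 + T)/6 (O(T) = -(T + 4)*T/6 = -(4 + T)*T/6 = -T*(4 + T)/6)
O(o)² = (-⅙*(-4)*(4 - 4))² = (-⅙*(-4)*0)² = 0² = 0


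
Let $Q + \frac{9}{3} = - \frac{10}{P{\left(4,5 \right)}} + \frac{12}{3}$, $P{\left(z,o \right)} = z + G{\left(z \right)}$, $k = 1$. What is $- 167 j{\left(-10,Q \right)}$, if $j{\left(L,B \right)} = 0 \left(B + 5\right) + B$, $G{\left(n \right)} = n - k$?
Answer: $\frac{501}{7} \approx 71.571$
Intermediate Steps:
$G{\left(n \right)} = -1 + n$ ($G{\left(n \right)} = n - 1 = -1 + n$)
$P{\left(z,o \right)} = -1 + 2 z$ ($P{\left(z,o \right)} = z + \left(-1 + z\right) = -1 + 2 z$)
$Q = - \frac{3}{7}$ ($Q = -3 + \left(- \frac{10}{-1 + 2 \cdot 4} + \frac{12}{3}\right) = -3 + \left(- \frac{10}{-1 + 8} + 12 \cdot \frac{1}{3}\right) = -3 + \left(- \frac{10}{7} + 4\right) = -3 + \frac{18}{7} = - \frac{3}{7} \approx -0.42857$)
$j{\left(L,B \right)} = B$ ($j{\left(L,B \right)} = 0 \left(5 + B\right) + B = 0 + B = B$)
$- 167 j{\left(-10,Q \right)} = \left(-167\right) \left(- \frac{3}{7}\right) = \frac{501}{7}$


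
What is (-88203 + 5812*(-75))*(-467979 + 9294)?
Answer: 240398184555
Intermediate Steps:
(-88203 + 5812*(-75))*(-467979 + 9294) = (-88203 - 435900)*(-458685) = -524103*(-458685) = 240398184555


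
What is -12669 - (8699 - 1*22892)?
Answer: 1524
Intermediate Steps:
-12669 - (8699 - 1*22892) = -12669 - (8699 - 22892) = -12669 - 1*(-14193) = -12669 + 14193 = 1524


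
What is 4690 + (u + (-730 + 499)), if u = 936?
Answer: 5395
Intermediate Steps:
4690 + (u + (-730 + 499)) = 4690 + (936 + (-730 + 499)) = 4690 + (936 - 231) = 4690 + 705 = 5395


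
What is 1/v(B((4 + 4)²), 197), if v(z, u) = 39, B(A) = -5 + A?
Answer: 1/39 ≈ 0.025641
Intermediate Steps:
1/v(B((4 + 4)²), 197) = 1/39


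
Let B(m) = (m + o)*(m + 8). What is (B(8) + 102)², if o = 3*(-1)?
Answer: 33124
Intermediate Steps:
o = -3
B(m) = (-3 + m)*(8 + m) (B(m) = (m - 3)*(m + 8) = (-3 + m)*(8 + m))
(B(8) + 102)² = ((-24 + 8² + 5*8) + 102)² = ((-24 + 64 + 40) + 102)² = (80 + 102)² = 182² = 33124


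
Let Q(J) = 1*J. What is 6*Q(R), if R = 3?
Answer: 18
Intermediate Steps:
Q(J) = J
6*Q(R) = 6*3 = 18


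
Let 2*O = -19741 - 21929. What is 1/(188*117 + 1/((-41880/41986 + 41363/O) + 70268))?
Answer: 30733156525181/676006511365270431 ≈ 4.5463e-5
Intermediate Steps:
O = -20835 (O = (-19741 - 21929)/2 = (1/2)*(-41670) = -20835)
1/(188*117 + 1/((-41880/41986 + 41363/O) + 70268)) = 1/(188*117 + 1/((-41880/41986 + 41363/(-20835)) + 70268)) = 1/(21996 + 1/((-41880*1/41986 + 41363*(-1/20835)) + 70268)) = 1/(21996 + 1/((-20940/20993 - 41363/20835) + 70268)) = 1/(21996 + 1/(-1304618359/437389155 + 70268)) = 1/(21996 + 1/(30733156525181/437389155)) = 1/(21996 + 437389155/30733156525181) = 1/(676006511365270431/30733156525181) = 30733156525181/676006511365270431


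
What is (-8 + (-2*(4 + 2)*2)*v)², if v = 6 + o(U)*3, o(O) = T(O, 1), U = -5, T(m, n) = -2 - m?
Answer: 135424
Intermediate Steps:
o(O) = -2 - O
v = 15 (v = 6 + (-2 - 1*(-5))*3 = 6 + (-2 + 5)*3 = 6 + 3*3 = 6 + 9 = 15)
(-8 + (-2*(4 + 2)*2)*v)² = (-8 + (-2*(4 + 2)*2)*15)² = (-8 + (-2*6*2)*15)² = (-8 - 12*2*15)² = (-8 - 24*15)² = (-8 - 360)² = (-368)² = 135424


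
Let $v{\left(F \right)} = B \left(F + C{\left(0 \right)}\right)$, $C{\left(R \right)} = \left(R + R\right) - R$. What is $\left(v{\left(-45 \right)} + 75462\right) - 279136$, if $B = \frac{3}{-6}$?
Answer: $- \frac{407303}{2} \approx -2.0365 \cdot 10^{5}$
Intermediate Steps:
$C{\left(R \right)} = R$ ($C{\left(R \right)} = 2 R - R = R$)
$B = - \frac{1}{2}$ ($B = 3 \left(- \frac{1}{6}\right) = - \frac{1}{2} \approx -0.5$)
$v{\left(F \right)} = - \frac{F}{2}$ ($v{\left(F \right)} = - \frac{F + 0}{2} = - \frac{F}{2}$)
$\left(v{\left(-45 \right)} + 75462\right) - 279136 = \left(\left(- \frac{1}{2}\right) \left(-45\right) + 75462\right) - 279136 = \left(\frac{45}{2} + 75462\right) - 279136 = \frac{150969}{2} - 279136 = - \frac{407303}{2}$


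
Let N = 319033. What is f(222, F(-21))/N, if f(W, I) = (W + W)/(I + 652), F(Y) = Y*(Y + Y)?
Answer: 222/244698311 ≈ 9.0724e-7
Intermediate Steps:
F(Y) = 2*Y**2 (F(Y) = Y*(2*Y) = 2*Y**2)
f(W, I) = 2*W/(652 + I) (f(W, I) = (2*W)/(652 + I) = 2*W/(652 + I))
f(222, F(-21))/N = (2*222/(652 + 2*(-21)**2))/319033 = (2*222/(652 + 2*441))*(1/319033) = (2*222/(652 + 882))*(1/319033) = (2*222/1534)*(1/319033) = (2*222*(1/1534))*(1/319033) = (222/767)*(1/319033) = 222/244698311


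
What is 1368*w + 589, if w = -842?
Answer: -1151267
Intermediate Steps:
1368*w + 589 = 1368*(-842) + 589 = -1151856 + 589 = -1151267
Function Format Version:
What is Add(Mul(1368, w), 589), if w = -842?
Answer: -1151267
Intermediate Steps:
Add(Mul(1368, w), 589) = Add(Mul(1368, -842), 589) = Add(-1151856, 589) = -1151267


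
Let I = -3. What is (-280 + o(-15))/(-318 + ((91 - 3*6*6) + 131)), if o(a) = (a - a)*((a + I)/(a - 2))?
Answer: 70/51 ≈ 1.3725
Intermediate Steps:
o(a) = 0 (o(a) = (a - a)*((a - 3)/(a - 2)) = 0*((-3 + a)/(-2 + a)) = 0)
(-280 + o(-15))/(-318 + ((91 - 3*6*6) + 131)) = (-280 + 0)/(-318 + ((91 - 3*6*6) + 131)) = -280/(-318 + ((91 - 18*6) + 131)) = -280/(-318 + ((91 - 108) + 131)) = -280/(-318 + (-17 + 131)) = -280/(-318 + 114) = -280/(-204) = -280*(-1/204) = 70/51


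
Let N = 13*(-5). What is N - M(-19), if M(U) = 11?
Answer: -76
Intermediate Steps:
N = -65
N - M(-19) = -65 - 1*11 = -65 - 11 = -76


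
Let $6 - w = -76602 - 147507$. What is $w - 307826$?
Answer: $-83711$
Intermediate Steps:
$w = 224115$ ($w = 6 - \left(-76602 - 147507\right) = 6 - -224109 = 6 + 224109 = 224115$)
$w - 307826 = 224115 - 307826 = -83711$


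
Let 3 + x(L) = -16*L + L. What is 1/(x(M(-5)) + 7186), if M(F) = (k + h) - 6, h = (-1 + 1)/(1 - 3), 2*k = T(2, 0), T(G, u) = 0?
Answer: 1/7273 ≈ 0.00013749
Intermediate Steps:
k = 0 (k = (½)*0 = 0)
h = 0 (h = 0/(-2) = 0*(-½) = 0)
M(F) = -6 (M(F) = (0 + 0) - 6 = 0 - 6 = -6)
x(L) = -3 - 15*L (x(L) = -3 + (-16*L + L) = -3 - 15*L)
1/(x(M(-5)) + 7186) = 1/((-3 - 15*(-6)) + 7186) = 1/((-3 + 90) + 7186) = 1/(87 + 7186) = 1/7273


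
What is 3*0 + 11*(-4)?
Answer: -44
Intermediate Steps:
3*0 + 11*(-4) = 0 - 44 = -44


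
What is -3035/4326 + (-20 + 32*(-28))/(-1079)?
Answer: 687851/4667754 ≈ 0.14736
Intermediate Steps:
-3035/4326 + (-20 + 32*(-28))/(-1079) = -3035*1/4326 + (-20 - 896)*(-1/1079) = -3035/4326 - 916*(-1/1079) = -3035/4326 + 916/1079 = 687851/4667754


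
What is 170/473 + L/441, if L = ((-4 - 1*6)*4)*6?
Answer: -12850/69531 ≈ -0.18481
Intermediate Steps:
L = -240 (L = ((-4 - 6)*4)*6 = -10*4*6 = -40*6 = -240)
170/473 + L/441 = 170/473 - 240/441 = 170*(1/473) - 240*1/441 = 170/473 - 80/147 = -12850/69531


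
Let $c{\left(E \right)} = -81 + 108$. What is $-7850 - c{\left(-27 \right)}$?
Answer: $-7877$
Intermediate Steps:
$c{\left(E \right)} = 27$
$-7850 - c{\left(-27 \right)} = -7850 - 27 = -7877$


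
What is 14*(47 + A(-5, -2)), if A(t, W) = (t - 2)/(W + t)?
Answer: 672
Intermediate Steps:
A(t, W) = (-2 + t)/(W + t)
14*(47 + A(-5, -2)) = 14*(47 + (-2 - 5)/(-2 - 5)) = 14*(47 - 7/(-7)) = 14*(47 - 1/7*(-7)) = 14*(47 + 1) = 14*48 = 672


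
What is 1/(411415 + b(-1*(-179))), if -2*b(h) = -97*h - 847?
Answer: 1/420520 ≈ 2.3780e-6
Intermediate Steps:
b(h) = 847/2 + 97*h/2 (b(h) = -(-97*h - 847)/2 = -(-847 - 97*h)/2 = 847/2 + 97*h/2)
1/(411415 + b(-1*(-179))) = 1/(411415 + (847/2 + 97*(-1*(-179))/2)) = 1/(411415 + (847/2 + (97/2)*179)) = 1/(411415 + (847/2 + 17363/2)) = 1/(411415 + 9105) = 1/420520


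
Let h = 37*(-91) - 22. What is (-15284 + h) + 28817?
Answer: 10144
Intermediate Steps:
h = -3389 (h = -3367 - 22 = -3389)
(-15284 + h) + 28817 = (-15284 - 3389) + 28817 = -18673 + 28817 = 10144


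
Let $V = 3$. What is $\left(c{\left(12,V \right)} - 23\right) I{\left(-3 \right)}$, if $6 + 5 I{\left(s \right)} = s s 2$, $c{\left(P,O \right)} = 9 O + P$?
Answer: $\frac{192}{5} \approx 38.4$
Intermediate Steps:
$c{\left(P,O \right)} = P + 9 O$
$I{\left(s \right)} = - \frac{6}{5} + \frac{2 s^{2}}{5}$ ($I{\left(s \right)} = - \frac{6}{5} + \frac{s s 2}{5} = - \frac{6}{5} + \frac{s^{2} \cdot 2}{5} = - \frac{6}{5} + \frac{2 s^{2}}{5}$)
$\left(c{\left(12,V \right)} - 23\right) I{\left(-3 \right)} = \left(\left(12 + 9 \cdot 3\right) - 23\right) \left(- \frac{6}{5} + \frac{2 \left(-3\right)^{2}}{5}\right) = \left(\left(12 + 27\right) - 23\right) \left(- \frac{6}{5} + \frac{2}{5} \cdot 9\right) = \left(39 - 23\right) \left(- \frac{6}{5} + \frac{18}{5}\right) = 16 \cdot \frac{12}{5} = \frac{192}{5}$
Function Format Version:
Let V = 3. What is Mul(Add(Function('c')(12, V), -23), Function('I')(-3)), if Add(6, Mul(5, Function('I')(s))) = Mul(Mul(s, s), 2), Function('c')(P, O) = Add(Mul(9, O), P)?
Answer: Rational(192, 5) ≈ 38.400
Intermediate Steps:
Function('c')(P, O) = Add(P, Mul(9, O))
Function('I')(s) = Add(Rational(-6, 5), Mul(Rational(2, 5), Pow(s, 2))) (Function('I')(s) = Add(Rational(-6, 5), Mul(Rational(1, 5), Mul(Mul(s, s), 2))) = Add(Rational(-6, 5), Mul(Rational(1, 5), Mul(Pow(s, 2), 2))) = Add(Rational(-6, 5), Mul(Rational(1, 5), Mul(2, Pow(s, 2)))) = Add(Rational(-6, 5), Mul(Rational(2, 5), Pow(s, 2))))
Mul(Add(Function('c')(12, V), -23), Function('I')(-3)) = Mul(Add(Add(12, Mul(9, 3)), -23), Add(Rational(-6, 5), Mul(Rational(2, 5), Pow(-3, 2)))) = Mul(Add(Add(12, 27), -23), Add(Rational(-6, 5), Mul(Rational(2, 5), 9))) = Mul(Add(39, -23), Add(Rational(-6, 5), Rational(18, 5))) = Mul(16, Rational(12, 5)) = Rational(192, 5)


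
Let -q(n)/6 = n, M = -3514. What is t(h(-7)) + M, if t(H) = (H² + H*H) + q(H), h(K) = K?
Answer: -3374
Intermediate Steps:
q(n) = -6*n
t(H) = -6*H + 2*H² (t(H) = (H² + H*H) - 6*H = (H² + H²) - 6*H = 2*H² - 6*H = -6*H + 2*H²)
t(h(-7)) + M = 2*(-7)*(-3 - 7) - 3514 = 2*(-7)*(-10) - 3514 = 140 - 3514 = -3374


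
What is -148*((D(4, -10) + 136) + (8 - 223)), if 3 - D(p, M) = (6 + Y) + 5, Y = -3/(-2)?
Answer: 13098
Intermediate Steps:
Y = 3/2 (Y = -3*(-½) = 3/2 ≈ 1.5000)
D(p, M) = -19/2 (D(p, M) = 3 - ((6 + 3/2) + 5) = 3 - (15/2 + 5) = 3 - 1*25/2 = 3 - 25/2 = -19/2)
-148*((D(4, -10) + 136) + (8 - 223)) = -148*((-19/2 + 136) + (8 - 223)) = -148*(253/2 - 215) = -148*(-177/2) = 13098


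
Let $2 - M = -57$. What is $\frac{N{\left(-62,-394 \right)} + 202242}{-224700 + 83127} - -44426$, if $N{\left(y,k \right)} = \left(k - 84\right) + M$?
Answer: $\frac{6289320275}{141573} \approx 44425.0$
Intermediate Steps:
$M = 59$ ($M = 2 - -57 = 2 + 57 = 59$)
$N{\left(y,k \right)} = -25 + k$ ($N{\left(y,k \right)} = \left(k - 84\right) + 59 = \left(-84 + k\right) + 59 = -25 + k$)
$\frac{N{\left(-62,-394 \right)} + 202242}{-224700 + 83127} - -44426 = \frac{\left(-25 - 394\right) + 202242}{-224700 + 83127} - -44426 = \frac{-419 + 202242}{-141573} + 44426 = 201823 \left(- \frac{1}{141573}\right) + 44426 = - \frac{201823}{141573} + 44426 = \frac{6289320275}{141573}$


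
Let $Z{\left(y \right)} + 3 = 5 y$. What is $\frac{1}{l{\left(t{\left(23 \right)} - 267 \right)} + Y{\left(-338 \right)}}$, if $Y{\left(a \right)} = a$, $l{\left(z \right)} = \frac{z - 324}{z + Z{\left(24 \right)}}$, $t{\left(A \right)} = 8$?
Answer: $- \frac{142}{47413} \approx -0.002995$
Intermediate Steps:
$Z{\left(y \right)} = -3 + 5 y$
$l{\left(z \right)} = \frac{-324 + z}{117 + z}$ ($l{\left(z \right)} = \frac{z - 324}{z + \left(-3 + 5 \cdot 24\right)} = \frac{-324 + z}{z + \left(-3 + 120\right)} = \frac{-324 + z}{z + 117} = \frac{-324 + z}{117 + z}$)
$\frac{1}{l{\left(t{\left(23 \right)} - 267 \right)} + Y{\left(-338 \right)}} = \frac{1}{\frac{-324 + \left(8 - 267\right)}{117 + \left(8 - 267\right)} - 338} = \frac{1}{\frac{-324 - 259}{117 - 259} - 338} = \frac{1}{\frac{1}{-142} \left(-583\right) - 338} = \frac{1}{\left(- \frac{1}{142}\right) \left(-583\right) - 338} = \frac{1}{\frac{583}{142} - 338} = \frac{1}{- \frac{47413}{142}} = - \frac{142}{47413}$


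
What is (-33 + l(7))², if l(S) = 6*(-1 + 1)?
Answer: 1089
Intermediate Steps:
l(S) = 0 (l(S) = 6*0 = 0)
(-33 + l(7))² = (-33 + 0)² = (-33)² = 1089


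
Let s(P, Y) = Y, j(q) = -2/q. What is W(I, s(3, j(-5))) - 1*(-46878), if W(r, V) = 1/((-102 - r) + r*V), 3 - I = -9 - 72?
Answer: 35721031/762 ≈ 46878.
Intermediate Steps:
I = 84 (I = 3 - (-9 - 72) = 3 - 1*(-81) = 3 + 81 = 84)
W(r, V) = 1/(-102 - r + V*r) (W(r, V) = 1/((-102 - r) + V*r) = 1/(-102 - r + V*r))
W(I, s(3, j(-5))) - 1*(-46878) = 1/(-102 - 1*84 - 2/(-5)*84) - 1*(-46878) = 1/(-102 - 84 - 2*(-1/5)*84) + 46878 = 1/(-102 - 84 + (2/5)*84) + 46878 = 1/(-102 - 84 + 168/5) + 46878 = 1/(-762/5) + 46878 = -5/762 + 46878 = 35721031/762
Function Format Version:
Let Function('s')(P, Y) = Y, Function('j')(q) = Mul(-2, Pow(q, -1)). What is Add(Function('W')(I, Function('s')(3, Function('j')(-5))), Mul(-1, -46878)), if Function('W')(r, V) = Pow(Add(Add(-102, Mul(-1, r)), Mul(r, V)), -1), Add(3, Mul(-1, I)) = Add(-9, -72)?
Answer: Rational(35721031, 762) ≈ 46878.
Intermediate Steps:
I = 84 (I = Add(3, Mul(-1, Add(-9, -72))) = Add(3, Mul(-1, -81)) = Add(3, 81) = 84)
Function('W')(r, V) = Pow(Add(-102, Mul(-1, r), Mul(V, r)), -1) (Function('W')(r, V) = Pow(Add(Add(-102, Mul(-1, r)), Mul(V, r)), -1) = Pow(Add(-102, Mul(-1, r), Mul(V, r)), -1))
Add(Function('W')(I, Function('s')(3, Function('j')(-5))), Mul(-1, -46878)) = Add(Pow(Add(-102, Mul(-1, 84), Mul(Mul(-2, Pow(-5, -1)), 84)), -1), Mul(-1, -46878)) = Add(Pow(Add(-102, -84, Mul(Mul(-2, Rational(-1, 5)), 84)), -1), 46878) = Add(Pow(Add(-102, -84, Mul(Rational(2, 5), 84)), -1), 46878) = Add(Pow(Add(-102, -84, Rational(168, 5)), -1), 46878) = Add(Pow(Rational(-762, 5), -1), 46878) = Add(Rational(-5, 762), 46878) = Rational(35721031, 762)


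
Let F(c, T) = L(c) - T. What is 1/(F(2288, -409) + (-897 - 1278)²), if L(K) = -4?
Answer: 1/4731030 ≈ 2.1137e-7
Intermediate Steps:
F(c, T) = -4 - T
1/(F(2288, -409) + (-897 - 1278)²) = 1/((-4 - 1*(-409)) + (-897 - 1278)²) = 1/((-4 + 409) + (-2175)²) = 1/(405 + 4730625) = 1/4731030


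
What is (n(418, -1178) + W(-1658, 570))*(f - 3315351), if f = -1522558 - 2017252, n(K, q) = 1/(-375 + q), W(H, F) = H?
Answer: 17651182679875/1553 ≈ 1.1366e+10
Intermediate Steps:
f = -3539810
(n(418, -1178) + W(-1658, 570))*(f - 3315351) = (1/(-375 - 1178) - 1658)*(-3539810 - 3315351) = (1/(-1553) - 1658)*(-6855161) = (-1/1553 - 1658)*(-6855161) = -2574875/1553*(-6855161) = 17651182679875/1553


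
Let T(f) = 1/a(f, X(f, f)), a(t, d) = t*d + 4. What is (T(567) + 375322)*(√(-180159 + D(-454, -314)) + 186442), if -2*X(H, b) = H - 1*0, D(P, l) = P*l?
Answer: 22495885119890960/321481 + 120658891880*I*√37603/321481 ≈ 6.9976e+10 + 7.2781e+7*I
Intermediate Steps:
X(H, b) = -H/2 (X(H, b) = -(H - 1*0)/2 = -(H + 0)/2 = -H/2)
a(t, d) = 4 + d*t (a(t, d) = d*t + 4 = 4 + d*t)
T(f) = 1/(4 - f²/2) (T(f) = 1/(4 + (-f/2)*f) = 1/(4 - f²/2))
(T(567) + 375322)*(√(-180159 + D(-454, -314)) + 186442) = (2/(8 - 1*567²) + 375322)*(√(-180159 - 454*(-314)) + 186442) = (2/(8 - 1*321489) + 375322)*(√(-180159 + 142556) + 186442) = (2/(8 - 321489) + 375322)*(√(-37603) + 186442) = (2/(-321481) + 375322)*(I*√37603 + 186442) = (2*(-1/321481) + 375322)*(186442 + I*√37603) = (-2/321481 + 375322)*(186442 + I*√37603) = 120658891880*(186442 + I*√37603)/321481 = 22495885119890960/321481 + 120658891880*I*√37603/321481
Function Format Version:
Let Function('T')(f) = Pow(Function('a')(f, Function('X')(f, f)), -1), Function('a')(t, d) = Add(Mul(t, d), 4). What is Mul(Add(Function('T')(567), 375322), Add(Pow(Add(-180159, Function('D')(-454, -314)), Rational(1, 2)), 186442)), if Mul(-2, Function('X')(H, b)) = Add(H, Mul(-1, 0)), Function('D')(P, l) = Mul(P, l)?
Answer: Add(Rational(22495885119890960, 321481), Mul(Rational(120658891880, 321481), I, Pow(37603, Rational(1, 2)))) ≈ Add(6.9976e+10, Mul(7.2781e+7, I))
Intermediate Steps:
Function('X')(H, b) = Mul(Rational(-1, 2), H) (Function('X')(H, b) = Mul(Rational(-1, 2), Add(H, Mul(-1, 0))) = Mul(Rational(-1, 2), Add(H, 0)) = Mul(Rational(-1, 2), H))
Function('a')(t, d) = Add(4, Mul(d, t)) (Function('a')(t, d) = Add(Mul(d, t), 4) = Add(4, Mul(d, t)))
Function('T')(f) = Pow(Add(4, Mul(Rational(-1, 2), Pow(f, 2))), -1) (Function('T')(f) = Pow(Add(4, Mul(Mul(Rational(-1, 2), f), f)), -1) = Pow(Add(4, Mul(Rational(-1, 2), Pow(f, 2))), -1))
Mul(Add(Function('T')(567), 375322), Add(Pow(Add(-180159, Function('D')(-454, -314)), Rational(1, 2)), 186442)) = Mul(Add(Mul(2, Pow(Add(8, Mul(-1, Pow(567, 2))), -1)), 375322), Add(Pow(Add(-180159, Mul(-454, -314)), Rational(1, 2)), 186442)) = Mul(Add(Mul(2, Pow(Add(8, Mul(-1, 321489)), -1)), 375322), Add(Pow(Add(-180159, 142556), Rational(1, 2)), 186442)) = Mul(Add(Mul(2, Pow(Add(8, -321489), -1)), 375322), Add(Pow(-37603, Rational(1, 2)), 186442)) = Mul(Add(Mul(2, Pow(-321481, -1)), 375322), Add(Mul(I, Pow(37603, Rational(1, 2))), 186442)) = Mul(Add(Mul(2, Rational(-1, 321481)), 375322), Add(186442, Mul(I, Pow(37603, Rational(1, 2))))) = Mul(Add(Rational(-2, 321481), 375322), Add(186442, Mul(I, Pow(37603, Rational(1, 2))))) = Mul(Rational(120658891880, 321481), Add(186442, Mul(I, Pow(37603, Rational(1, 2))))) = Add(Rational(22495885119890960, 321481), Mul(Rational(120658891880, 321481), I, Pow(37603, Rational(1, 2))))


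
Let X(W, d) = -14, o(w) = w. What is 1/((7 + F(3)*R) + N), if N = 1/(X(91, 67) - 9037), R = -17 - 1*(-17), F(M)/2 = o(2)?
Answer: 9051/63356 ≈ 0.14286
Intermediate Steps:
F(M) = 4 (F(M) = 2*2 = 4)
R = 0 (R = -17 + 17 = 0)
N = -1/9051 (N = 1/(-14 - 9037) = 1/(-9051) = -1/9051 ≈ -0.00011049)
1/((7 + F(3)*R) + N) = 1/((7 + 4*0) - 1/9051) = 1/((7 + 0) - 1/9051) = 1/(7 - 1/9051) = 1/(63356/9051) = 9051/63356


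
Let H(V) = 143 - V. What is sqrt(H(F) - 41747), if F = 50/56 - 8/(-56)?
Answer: I*sqrt(8154587)/14 ≈ 203.97*I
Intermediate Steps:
F = 29/28 (F = 50*(1/56) - 8*(-1/56) = 25/28 + 1/7 = 29/28 ≈ 1.0357)
sqrt(H(F) - 41747) = sqrt((143 - 1*29/28) - 41747) = sqrt((143 - 29/28) - 41747) = sqrt(3975/28 - 41747) = sqrt(-1164941/28) = I*sqrt(8154587)/14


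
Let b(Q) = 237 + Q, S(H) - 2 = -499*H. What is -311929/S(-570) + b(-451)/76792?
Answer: -103510863/94146992 ≈ -1.0995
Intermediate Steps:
S(H) = 2 - 499*H
-311929/S(-570) + b(-451)/76792 = -311929/(2 - 499*(-570)) + (237 - 451)/76792 = -311929/(2 + 284430) - 214*1/76792 = -311929/284432 - 107/38396 = -103510863/94146992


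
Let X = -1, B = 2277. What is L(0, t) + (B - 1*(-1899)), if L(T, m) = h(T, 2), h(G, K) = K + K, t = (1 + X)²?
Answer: 4180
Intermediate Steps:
t = 0 (t = (1 - 1)² = 0² = 0)
h(G, K) = 2*K
L(T, m) = 4 (L(T, m) = 2*2 = 4)
L(0, t) + (B - 1*(-1899)) = 4 + (2277 - 1*(-1899)) = 4 + (2277 + 1899) = 4 + 4176 = 4180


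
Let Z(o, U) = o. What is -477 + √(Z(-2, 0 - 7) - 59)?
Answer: -477 + I*√61 ≈ -477.0 + 7.8102*I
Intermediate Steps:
-477 + √(Z(-2, 0 - 7) - 59) = -477 + √(-2 - 59) = -477 + √(-61) = -477 + I*√61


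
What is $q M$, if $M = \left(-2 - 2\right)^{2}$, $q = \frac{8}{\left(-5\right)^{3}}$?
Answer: $- \frac{128}{125} \approx -1.024$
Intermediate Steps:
$q = - \frac{8}{125}$ ($q = \frac{8}{-125} = 8 \left(- \frac{1}{125}\right) = - \frac{8}{125} \approx -0.064$)
$M = 16$ ($M = \left(-4\right)^{2} = 16$)
$q M = \left(- \frac{8}{125}\right) 16 = - \frac{128}{125}$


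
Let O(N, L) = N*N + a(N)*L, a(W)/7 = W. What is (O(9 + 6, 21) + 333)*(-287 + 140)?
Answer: -406161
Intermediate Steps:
a(W) = 7*W
O(N, L) = N² + 7*L*N (O(N, L) = N*N + (7*N)*L = N² + 7*L*N)
(O(9 + 6, 21) + 333)*(-287 + 140) = ((9 + 6)*((9 + 6) + 7*21) + 333)*(-287 + 140) = (15*(15 + 147) + 333)*(-147) = (15*162 + 333)*(-147) = (2430 + 333)*(-147) = 2763*(-147) = -406161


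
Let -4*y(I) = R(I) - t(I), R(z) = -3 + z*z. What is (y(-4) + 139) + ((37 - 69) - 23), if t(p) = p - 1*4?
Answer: 315/4 ≈ 78.750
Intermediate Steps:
t(p) = -4 + p (t(p) = p - 4 = -4 + p)
R(z) = -3 + z²
y(I) = -¼ - I²/4 + I/4 (y(I) = -((-3 + I²) - (-4 + I))/4 = -((-3 + I²) + (4 - I))/4 = -(1 + I² - I)/4 = -¼ - I²/4 + I/4)
(y(-4) + 139) + ((37 - 69) - 23) = ((-¼ - ¼*(-4)² + (¼)*(-4)) + 139) + ((37 - 69) - 23) = ((-¼ - ¼*16 - 1) + 139) + (-32 - 23) = ((-¼ - 4 - 1) + 139) - 55 = (-21/4 + 139) - 55 = 535/4 - 55 = 315/4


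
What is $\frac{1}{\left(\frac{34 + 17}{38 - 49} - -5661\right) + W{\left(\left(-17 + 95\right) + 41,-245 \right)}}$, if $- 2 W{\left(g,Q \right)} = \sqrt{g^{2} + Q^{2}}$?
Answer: $\frac{1368840}{7738168547} + \frac{847 \sqrt{1514}}{7738168547} \approx 0.00018115$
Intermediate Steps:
$W{\left(g,Q \right)} = - \frac{\sqrt{Q^{2} + g^{2}}}{2}$ ($W{\left(g,Q \right)} = - \frac{\sqrt{g^{2} + Q^{2}}}{2} = - \frac{\sqrt{Q^{2} + g^{2}}}{2}$)
$\frac{1}{\left(\frac{34 + 17}{38 - 49} - -5661\right) + W{\left(\left(-17 + 95\right) + 41,-245 \right)}} = \frac{1}{\left(\frac{34 + 17}{38 - 49} - -5661\right) - \frac{\sqrt{\left(-245\right)^{2} + \left(\left(-17 + 95\right) + 41\right)^{2}}}{2}} = \frac{1}{\left(\frac{51}{-11} + 5661\right) - \frac{\sqrt{60025 + \left(78 + 41\right)^{2}}}{2}} = \frac{1}{\left(51 \left(- \frac{1}{11}\right) + 5661\right) - \frac{\sqrt{60025 + 119^{2}}}{2}} = \frac{1}{\left(- \frac{51}{11} + 5661\right) - \frac{\sqrt{60025 + 14161}}{2}} = \frac{1}{\frac{62220}{11} - \frac{\sqrt{74186}}{2}} = \frac{1}{\frac{62220}{11} - \frac{7 \sqrt{1514}}{2}}$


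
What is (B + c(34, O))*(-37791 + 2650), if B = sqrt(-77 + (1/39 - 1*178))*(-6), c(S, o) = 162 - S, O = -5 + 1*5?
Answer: -4498048 + 140564*I*sqrt(96954)/13 ≈ -4.498e+6 + 3.3668e+6*I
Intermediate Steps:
O = 0 (O = -5 + 5 = 0)
B = -4*I*sqrt(96954)/13 (B = sqrt(-77 + (1/39 - 178))*(-6) = sqrt(-77 - 6941/39)*(-6) = sqrt(-9944/39)*(-6) = (2*I*sqrt(96954)/39)*(-6) = -4*I*sqrt(96954)/13 ≈ -95.807*I)
(B + c(34, O))*(-37791 + 2650) = (-4*I*sqrt(96954)/13 + (162 - 1*34))*(-37791 + 2650) = (-4*I*sqrt(96954)/13 + (162 - 34))*(-35141) = (-4*I*sqrt(96954)/13 + 128)*(-35141) = (128 - 4*I*sqrt(96954)/13)*(-35141) = -4498048 + 140564*I*sqrt(96954)/13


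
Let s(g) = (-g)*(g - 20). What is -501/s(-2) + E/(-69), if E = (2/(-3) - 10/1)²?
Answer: 266065/27324 ≈ 9.7374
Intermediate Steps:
s(g) = -g*(-20 + g) (s(g) = (-g)*(-20 + g) = -g*(-20 + g))
E = 1024/9 (E = (2*(-⅓) - 10*1)² = (-⅔ - 10)² = (-32/3)² = 1024/9 ≈ 113.78)
-501/s(-2) + E/(-69) = -501*(-1/(2*(20 - 1*(-2)))) + (1024/9)/(-69) = -501*(-1/(2*(20 + 2))) + (1024/9)*(-1/69) = -501/((-2*22)) - 1024/621 = -501/(-44) - 1024/621 = -501*(-1/44) - 1024/621 = 501/44 - 1024/621 = 266065/27324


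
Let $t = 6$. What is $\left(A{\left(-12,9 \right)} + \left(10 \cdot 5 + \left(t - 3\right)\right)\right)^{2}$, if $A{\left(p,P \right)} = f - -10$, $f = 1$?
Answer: $4096$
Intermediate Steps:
$A{\left(p,P \right)} = 11$ ($A{\left(p,P \right)} = 1 - -10 = 1 + 10 = 11$)
$\left(A{\left(-12,9 \right)} + \left(10 \cdot 5 + \left(t - 3\right)\right)\right)^{2} = \left(11 + \left(10 \cdot 5 + \left(6 - 3\right)\right)\right)^{2} = \left(11 + \left(50 + 3\right)\right)^{2} = \left(11 + 53\right)^{2} = 64^{2} = 4096$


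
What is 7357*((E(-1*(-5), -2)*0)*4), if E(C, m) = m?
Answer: 0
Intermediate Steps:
7357*((E(-1*(-5), -2)*0)*4) = 7357*(-2*0*4) = 7357*(0*4) = 7357*0 = 0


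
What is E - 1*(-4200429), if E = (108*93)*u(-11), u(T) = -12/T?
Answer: 46325247/11 ≈ 4.2114e+6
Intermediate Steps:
E = 120528/11 (E = (108*93)*(-12/(-11)) = 10044*(-12*(-1/11)) = 10044*(12/11) = 120528/11 ≈ 10957.)
E - 1*(-4200429) = 120528/11 - 1*(-4200429) = 120528/11 + 4200429 = 46325247/11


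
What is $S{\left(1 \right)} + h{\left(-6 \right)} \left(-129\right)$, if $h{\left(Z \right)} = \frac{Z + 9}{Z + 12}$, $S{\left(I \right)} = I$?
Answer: $- \frac{127}{2} \approx -63.5$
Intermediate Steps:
$h{\left(Z \right)} = \frac{9 + Z}{12 + Z}$
$S{\left(1 \right)} + h{\left(-6 \right)} \left(-129\right) = 1 + \frac{9 - 6}{12 - 6} \left(-129\right) = 1 + \frac{1}{6} \cdot 3 \left(-129\right) = 1 + \frac{1}{2} \left(-129\right) = 1 - \frac{129}{2} = - \frac{127}{2}$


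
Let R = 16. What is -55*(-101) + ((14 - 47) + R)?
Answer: 5538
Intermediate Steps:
-55*(-101) + ((14 - 47) + R) = -55*(-101) + ((14 - 47) + 16) = 5555 + (-33 + 16) = 5555 - 17 = 5538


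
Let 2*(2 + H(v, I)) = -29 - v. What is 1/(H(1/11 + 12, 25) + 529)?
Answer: 11/5571 ≈ 0.0019745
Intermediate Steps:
H(v, I) = -33/2 - v/2 (H(v, I) = -2 + (-29 - v)/2 = -2 + (-29/2 - v/2) = -33/2 - v/2)
1/(H(1/11 + 12, 25) + 529) = 1/((-33/2 - (1/11 + 12)/2) + 529) = 1/((-33/2 - 1/2*133/11) + 529) = 1/((-33/2 - 133/22) + 529) = 1/(-248/11 + 529) = 1/(5571/11) = 11/5571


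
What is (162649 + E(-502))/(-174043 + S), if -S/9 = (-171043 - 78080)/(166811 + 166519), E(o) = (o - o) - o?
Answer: -18127707610/19337170361 ≈ -0.93745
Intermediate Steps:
E(o) = -o (E(o) = 0 - o = -o)
S = 747369/111110 (S = -9*(-171043 - 78080)/(166811 + 166519) = -(-2242107)/333330 = -9*(-83041/111110) = 747369/111110 ≈ 6.7264)
(162649 + E(-502))/(-174043 + S) = (162649 - 1*(-502))/(-174043 + 747369/111110) = (162649 + 502)/(-19337170361/111110) = 163151*(-111110/19337170361) = -18127707610/19337170361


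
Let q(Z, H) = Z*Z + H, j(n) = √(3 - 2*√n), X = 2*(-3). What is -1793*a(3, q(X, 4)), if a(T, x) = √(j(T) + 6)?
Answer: -1793*√(6 + √(3 - 2*√3)) ≈ -4399.0 - 248.93*I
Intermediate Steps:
X = -6
q(Z, H) = H + Z² (q(Z, H) = Z² + H = H + Z²)
a(T, x) = √(6 + √(3 - 2*√T)) (a(T, x) = √(√(3 - 2*√T) + 6) = √(6 + √(3 - 2*√T)))
-1793*a(3, q(X, 4)) = -1793*√(6 + √(3 - 2*√3))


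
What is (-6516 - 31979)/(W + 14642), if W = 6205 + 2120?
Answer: -38495/22967 ≈ -1.6761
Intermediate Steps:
W = 8325
(-6516 - 31979)/(W + 14642) = (-6516 - 31979)/(8325 + 14642) = -38495/22967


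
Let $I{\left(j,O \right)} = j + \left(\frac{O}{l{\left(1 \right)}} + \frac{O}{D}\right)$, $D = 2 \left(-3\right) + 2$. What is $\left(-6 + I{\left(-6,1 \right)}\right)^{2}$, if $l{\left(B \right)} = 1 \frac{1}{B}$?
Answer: $\frac{2025}{16} \approx 126.56$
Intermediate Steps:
$l{\left(B \right)} = \frac{1}{B}$
$D = -4$ ($D = -6 + 2 = -4$)
$I{\left(j,O \right)} = j + \frac{3 O}{4}$ ($I{\left(j,O \right)} = j + \left(\frac{O}{1^{-1}} + \frac{O}{-4}\right) = j + \left(\frac{O}{1} + O \left(- \frac{1}{4}\right)\right) = j - \left(\frac{O}{4} - O 1\right) = j + \left(O - \frac{O}{4}\right) = j + \frac{3 O}{4}$)
$\left(-6 + I{\left(-6,1 \right)}\right)^{2} = \left(-6 + \left(-6 + \frac{3}{4} \cdot 1\right)\right)^{2} = \left(-6 + \left(-6 + \frac{3}{4}\right)\right)^{2} = \left(-6 - \frac{21}{4}\right)^{2} = \left(- \frac{45}{4}\right)^{2} = \frac{2025}{16}$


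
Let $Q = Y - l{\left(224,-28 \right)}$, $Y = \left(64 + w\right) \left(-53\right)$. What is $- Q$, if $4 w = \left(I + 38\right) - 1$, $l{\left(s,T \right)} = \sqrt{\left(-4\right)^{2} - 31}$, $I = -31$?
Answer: $\frac{6943}{2} + i \sqrt{15} \approx 3471.5 + 3.873 i$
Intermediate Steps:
$l{\left(s,T \right)} = i \sqrt{15}$ ($l{\left(s,T \right)} = \sqrt{16 - 31} = \sqrt{-15} = i \sqrt{15}$)
$w = \frac{3}{2}$ ($w = \frac{\left(-31 + 38\right) - 1}{4} = \frac{7 - 1}{4} = \frac{1}{4} \cdot 6 = \frac{3}{2} \approx 1.5$)
$Y = - \frac{6943}{2}$ ($Y = \left(64 + \frac{3}{2}\right) \left(-53\right) = \frac{131}{2} \left(-53\right) = - \frac{6943}{2} \approx -3471.5$)
$Q = - \frac{6943}{2} - i \sqrt{15} \approx -3471.5 - 3.873 i$
$- Q = - (- \frac{6943}{2} - i \sqrt{15}) = \frac{6943}{2} + i \sqrt{15}$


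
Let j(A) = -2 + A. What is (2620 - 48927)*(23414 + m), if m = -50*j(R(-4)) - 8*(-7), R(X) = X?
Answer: -1100717390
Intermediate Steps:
m = 356 (m = -50*(-2 - 4) - 8*(-7) = -50*(-6) + 56 = 300 + 56 = 356)
(2620 - 48927)*(23414 + m) = (2620 - 48927)*(23414 + 356) = -46307*23770 = -1100717390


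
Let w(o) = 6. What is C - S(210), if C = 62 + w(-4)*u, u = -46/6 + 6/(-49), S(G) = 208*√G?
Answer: 748/49 - 208*√210 ≈ -2998.9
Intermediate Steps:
u = -1145/147 (u = -46*⅙ + 6*(-1/49) = -23/3 - 6/49 = -1145/147 ≈ -7.7891)
C = 748/49 (C = 62 + 6*(-1145/147) = 62 - 2290/49 = 748/49 ≈ 15.265)
C - S(210) = 748/49 - 208*√210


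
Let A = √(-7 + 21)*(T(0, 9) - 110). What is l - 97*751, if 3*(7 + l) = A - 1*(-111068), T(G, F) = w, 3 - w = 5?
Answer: -107494/3 - 112*√14/3 ≈ -35971.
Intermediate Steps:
w = -2 (w = 3 - 1*5 = 3 - 5 = -2)
T(G, F) = -2
A = -112*√14 (A = √(-7 + 21)*(-2 - 110) = √14*(-112) = -112*√14 ≈ -419.07)
l = 111047/3 - 112*√14/3 (l = -7 + (-112*√14 - 1*(-111068))/3 = -7 + (-112*√14 + 111068)/3 = -7 + (111068 - 112*√14)/3 = -7 + (111068/3 - 112*√14/3) = 111047/3 - 112*√14/3 ≈ 36876.)
l - 97*751 = (111047/3 - 112*√14/3) - 97*751 = (111047/3 - 112*√14/3) - 72847 = -107494/3 - 112*√14/3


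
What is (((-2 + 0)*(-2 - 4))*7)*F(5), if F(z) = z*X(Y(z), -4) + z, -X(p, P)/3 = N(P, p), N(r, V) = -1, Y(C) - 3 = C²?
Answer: 1680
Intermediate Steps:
Y(C) = 3 + C²
X(p, P) = 3 (X(p, P) = -3*(-1) = 3)
F(z) = 4*z (F(z) = z*3 + z = 3*z + z = 4*z)
(((-2 + 0)*(-2 - 4))*7)*F(5) = (((-2 + 0)*(-2 - 4))*7)*(4*5) = (-2*(-6)*7)*20 = (12*7)*20 = 84*20 = 1680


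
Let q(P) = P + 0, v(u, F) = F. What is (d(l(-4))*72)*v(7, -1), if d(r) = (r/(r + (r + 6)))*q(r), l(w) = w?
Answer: 576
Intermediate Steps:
q(P) = P
d(r) = r**2/(6 + 2*r) (d(r) = (r/(r + (r + 6)))*r = (r/(r + (6 + r)))*r = (r/(6 + 2*r))*r = r**2/(6 + 2*r))
(d(l(-4))*72)*v(7, -1) = (((1/2)*(-4)**2/(3 - 4))*72)*(-1) = (((1/2)*16/(-1))*72)*(-1) = (((1/2)*16*(-1))*72)*(-1) = -8*72*(-1) = -576*(-1) = 576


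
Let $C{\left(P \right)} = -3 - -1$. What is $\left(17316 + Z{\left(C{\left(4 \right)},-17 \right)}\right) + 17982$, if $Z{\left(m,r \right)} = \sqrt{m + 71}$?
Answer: $35298 + \sqrt{69} \approx 35306.0$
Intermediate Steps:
$C{\left(P \right)} = -2$ ($C{\left(P \right)} = -3 + 1 = -2$)
$Z{\left(m,r \right)} = \sqrt{71 + m}$
$\left(17316 + Z{\left(C{\left(4 \right)},-17 \right)}\right) + 17982 = \left(17316 + \sqrt{71 - 2}\right) + 17982 = \left(17316 + \sqrt{69}\right) + 17982 = 35298 + \sqrt{69}$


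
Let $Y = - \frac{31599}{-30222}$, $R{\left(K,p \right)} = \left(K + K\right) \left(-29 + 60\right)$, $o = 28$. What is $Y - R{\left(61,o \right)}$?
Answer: $- \frac{12696445}{3358} \approx -3781.0$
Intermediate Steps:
$R{\left(K,p \right)} = 62 K$ ($R{\left(K,p \right)} = 2 K 31 = 62 K$)
$Y = \frac{3511}{3358}$ ($Y = \left(-31599\right) \left(- \frac{1}{30222}\right) = \frac{3511}{3358} \approx 1.0456$)
$Y - R{\left(61,o \right)} = \frac{3511}{3358} - 62 \cdot 61 = \frac{3511}{3358} - 3782 = - \frac{12696445}{3358}$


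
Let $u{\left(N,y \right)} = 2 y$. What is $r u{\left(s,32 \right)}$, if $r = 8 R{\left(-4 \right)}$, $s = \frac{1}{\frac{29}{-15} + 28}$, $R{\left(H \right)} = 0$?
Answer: $0$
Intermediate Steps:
$s = \frac{15}{391}$ ($s = \frac{1}{29 \left(- \frac{1}{15}\right) + 28} = \frac{1}{- \frac{29}{15} + 28} = \frac{1}{\frac{391}{15}} = \frac{15}{391} \approx 0.038363$)
$r = 0$ ($r = 8 \cdot 0 = 0$)
$r u{\left(s,32 \right)} = 0 \cdot 2 \cdot 32 = 0 \cdot 64 = 0$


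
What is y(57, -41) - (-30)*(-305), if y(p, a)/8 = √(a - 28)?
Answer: -9150 + 8*I*√69 ≈ -9150.0 + 66.453*I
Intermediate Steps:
y(p, a) = 8*√(-28 + a) (y(p, a) = 8*√(a - 28) = 8*√(-28 + a))
y(57, -41) - (-30)*(-305) = 8*√(-28 - 41) - (-30)*(-305) = 8*√(-69) - 1*9150 = 8*(I*√69) - 9150 = 8*I*√69 - 9150 = -9150 + 8*I*√69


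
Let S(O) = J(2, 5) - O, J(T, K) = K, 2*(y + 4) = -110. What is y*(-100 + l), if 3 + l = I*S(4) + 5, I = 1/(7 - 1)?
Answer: 34633/6 ≈ 5772.2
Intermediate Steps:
y = -59 (y = -4 + (½)*(-110) = -4 - 55 = -59)
I = ⅙ (I = 1/6 = ⅙ ≈ 0.16667)
S(O) = 5 - O
l = 13/6 (l = -3 + ((5 - 1*4)/6 + 5) = -3 + ((5 - 4)/6 + 5) = -3 + ((⅙)*1 + 5) = -3 + (⅙ + 5) = -3 + 31/6 = 13/6 ≈ 2.1667)
y*(-100 + l) = -59*(-100 + 13/6) = -59*(-587/6) = 34633/6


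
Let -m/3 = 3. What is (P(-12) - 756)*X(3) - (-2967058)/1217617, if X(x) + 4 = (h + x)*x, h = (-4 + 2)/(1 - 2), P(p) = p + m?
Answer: -10404005441/1217617 ≈ -8544.6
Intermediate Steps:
m = -9 (m = -3*3 = -9)
P(p) = -9 + p (P(p) = p - 9 = -9 + p)
h = 2 (h = -2/(-1) = -2*(-1) = 2)
X(x) = -4 + x*(2 + x) (X(x) = -4 + (2 + x)*x = -4 + x*(2 + x))
(P(-12) - 756)*X(3) - (-2967058)/1217617 = ((-9 - 12) - 756)*(-4 + 3**2 + 2*3) - (-2967058)/1217617 = (-21 - 756)*(-4 + 9 + 6) - (-2967058)/1217617 = -777*11 - 1*(-2967058/1217617) = -8547 + 2967058/1217617 = -10404005441/1217617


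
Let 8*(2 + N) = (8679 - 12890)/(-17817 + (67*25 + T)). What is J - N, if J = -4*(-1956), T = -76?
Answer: 1015372333/129744 ≈ 7826.0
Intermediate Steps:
J = 7824
N = -255277/129744 (N = -2 + ((8679 - 12890)/(-17817 + (67*25 - 76)))/8 = -2 + (-4211/(-17817 + (1675 - 76)))/8 = -2 + (-4211/(-17817 + 1599))/8 = -2 + (-4211/(-16218))/8 = -2 + (-4211*(-1/16218))/8 = -2 + (1/8)*(4211/16218) = -2 + 4211/129744 = -255277/129744 ≈ -1.9675)
J - N = 7824 - 1*(-255277/129744) = 7824 + 255277/129744 = 1015372333/129744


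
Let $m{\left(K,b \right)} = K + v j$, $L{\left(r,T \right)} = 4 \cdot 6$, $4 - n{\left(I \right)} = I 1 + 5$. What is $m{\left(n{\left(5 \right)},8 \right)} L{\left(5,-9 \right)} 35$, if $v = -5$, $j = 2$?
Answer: $-13440$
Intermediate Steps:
$n{\left(I \right)} = -1 - I$ ($n{\left(I \right)} = 4 - \left(I 1 + 5\right) = 4 - \left(I + 5\right) = 4 - \left(5 + I\right) = -1 - I$)
$L{\left(r,T \right)} = 24$
$m{\left(K,b \right)} = -10 + K$ ($m{\left(K,b \right)} = K - 10 = -10 + K$)
$m{\left(n{\left(5 \right)},8 \right)} L{\left(5,-9 \right)} 35 = \left(-10 - 6\right) 24 \cdot 35 = \left(-16\right) 24 \cdot 35 = \left(-384\right) 35 = -13440$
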